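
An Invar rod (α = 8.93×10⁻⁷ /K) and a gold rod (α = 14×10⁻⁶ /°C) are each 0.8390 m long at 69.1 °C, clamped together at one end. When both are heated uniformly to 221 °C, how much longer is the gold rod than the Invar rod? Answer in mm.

ΔT = 151.9 K
Invar: ΔL = 8.93×10⁻⁷ × 0.8390 m × 151.9 = 1.1381×10⁻⁴ m = 0.11381 mm
gold: ΔL = 14×10⁻⁶ × 0.8390 m × 151.9 = 1.7842×10⁻³ m = 1.7842 mm
difference = 1.7842 − 0.11381 = 1.67039 mm

1.67 mm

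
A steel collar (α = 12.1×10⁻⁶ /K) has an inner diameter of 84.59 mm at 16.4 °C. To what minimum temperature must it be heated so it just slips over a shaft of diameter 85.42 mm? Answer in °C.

T = 827 °C

Required Δd = 85.42 − 84.59 = 0.83 mm
Δd = αd₀ΔT ⇒ ΔT = Δd/(αd₀) = 0.83 / (12.1×10⁻⁶ × 84.59) = 810.91 K
T_min = 16.4 + 810.91 = 827.31 °C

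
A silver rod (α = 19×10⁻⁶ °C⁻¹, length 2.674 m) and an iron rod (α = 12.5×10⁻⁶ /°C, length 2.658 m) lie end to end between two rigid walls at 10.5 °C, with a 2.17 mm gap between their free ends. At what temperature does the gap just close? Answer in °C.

Gap closes when ΔL₁ + ΔL₂ = 2.17 mm = 2.17×10⁻³ m
(α₁L₁ + α₂L₂)ΔT = g
α₁L₁ + α₂L₂ = 19×10⁻⁶×2.674 + 12.5×10⁻⁶×2.658 = 8.4031×10⁻⁵ m/K
ΔT = 2.17×10⁻³ / 8.4031×10⁻⁵ = 25.824 K
T = 10.5 + 25.824 = 36.324 °C

T = 36.3 °C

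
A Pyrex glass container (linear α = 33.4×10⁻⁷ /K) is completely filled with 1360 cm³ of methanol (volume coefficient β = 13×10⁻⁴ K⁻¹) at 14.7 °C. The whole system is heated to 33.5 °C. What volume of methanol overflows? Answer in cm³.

The container also expands: β_container ≈ 3α = 1.002×10⁻⁵ /K
Net overflow = V₀(β_liq − 3α_cont)ΔT
β − 3α = 1.30×10⁻³ − 1.002×10⁻⁵ = 1.28998×10⁻³ /K; ΔT = 18.8 K
ΔV = 1360 × 1.28998×10⁻³ × 18.8 = 33.0 cm³

33.0 cm³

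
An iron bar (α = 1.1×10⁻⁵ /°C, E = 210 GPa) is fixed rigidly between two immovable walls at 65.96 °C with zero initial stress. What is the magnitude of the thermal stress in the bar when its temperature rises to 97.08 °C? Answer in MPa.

Fully constrained: the free strain ε = αΔT is blocked, so σ = Eε = EαΔT.
|ΔT| = 31.12 K
σ = 210×10⁹ × 1.1×10⁻⁵ × 31.12 = 7.19×10⁷ Pa

σ = 71.9 MPa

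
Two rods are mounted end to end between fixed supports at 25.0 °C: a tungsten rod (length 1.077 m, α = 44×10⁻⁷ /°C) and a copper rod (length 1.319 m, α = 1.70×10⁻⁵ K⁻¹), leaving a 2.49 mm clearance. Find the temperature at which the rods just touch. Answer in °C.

T = 117 °C

α₁L₁ = 4.7388×10⁻⁶ m/K, α₂L₂ = 2.2423×10⁻⁵ m/K → total 2.71618×10⁻⁵ m/K
ΔT = g/(α₁L₁+α₂L₂) = 2.49×10⁻³ / 2.71618×10⁻⁵ = 91.67 K
T = 25.0 + 91.67 = 116.67 °C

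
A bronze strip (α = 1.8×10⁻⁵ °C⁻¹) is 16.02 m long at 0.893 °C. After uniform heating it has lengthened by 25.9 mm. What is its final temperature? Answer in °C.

ΔL = αL₀ΔT ⇒ ΔT = ΔL / (αL₀)
ΔT = 25.9×10⁻³ m / (1.8×10⁻⁵ × 16.02 m) = 89.818 K
T = 0.893 + 89.818 = 90.711 °C

T = 90.7 °C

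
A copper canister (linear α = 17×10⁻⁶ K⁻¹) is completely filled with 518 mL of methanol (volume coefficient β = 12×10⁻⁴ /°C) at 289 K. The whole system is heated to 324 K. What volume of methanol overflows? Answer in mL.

The canister also expands: β_container ≈ 3α = 5.1×10⁻⁵ /K
Net overflow = V₀(β_liq − 3α_cont)ΔT
β − 3α = 1.20×10⁻³ − 5.1×10⁻⁵ = 1.149×10⁻³ /K; ΔT = 35 K
ΔV = 518 × 1.149×10⁻³ × 35 = 20.8 mL

20.8 mL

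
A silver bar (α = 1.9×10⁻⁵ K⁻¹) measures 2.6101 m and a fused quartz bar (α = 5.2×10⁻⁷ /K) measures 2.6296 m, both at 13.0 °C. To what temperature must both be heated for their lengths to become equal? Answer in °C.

T = 417.4 °C

L₁(1 + α₁ΔT) = L₂(1 + α₂ΔT) ⇒ ΔT = (L₂ − L₁)/(α₁L₁ − α₂L₂)
L₂ − L₁ = 2.6296 − 2.6101 = 1.95×10⁻² m
α₁L₁ − α₂L₂ = 1.9×10⁻⁵×2.6101 − 5.2×10⁻⁷×2.6296 = 4.8224508×10⁻⁵ m/K
ΔT = 1.95×10⁻² / 4.8224508×10⁻⁵ = 404.359 K
T = 13.0 + 404.359 = 417.359 °C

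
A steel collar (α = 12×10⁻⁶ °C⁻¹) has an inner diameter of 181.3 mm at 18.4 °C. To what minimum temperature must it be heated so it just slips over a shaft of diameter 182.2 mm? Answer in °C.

Required Δd = 182.2 − 181.3 = 0.9 mm
Δd = αd₀ΔT ⇒ ΔT = Δd/(αd₀) = 0.9 / (12×10⁻⁶ × 181.3) = 413.68 K
T_min = 18.4 + 413.68 = 432.08 °C

T = 432 °C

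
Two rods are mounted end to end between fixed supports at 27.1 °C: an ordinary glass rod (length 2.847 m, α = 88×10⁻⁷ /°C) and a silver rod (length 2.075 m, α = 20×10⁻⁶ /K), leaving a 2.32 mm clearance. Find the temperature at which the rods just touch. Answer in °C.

T = 62.0 °C

Gap closes when ΔL₁ + ΔL₂ = 2.32 mm = 2.32×10⁻³ m
(α₁L₁ + α₂L₂)ΔT = g
α₁L₁ + α₂L₂ = 88×10⁻⁷×2.847 + 20×10⁻⁶×2.075 = 6.65536×10⁻⁵ m/K
ΔT = 2.32×10⁻³ / 6.65536×10⁻⁵ = 34.859 K
T = 27.1 + 34.859 = 61.959 °C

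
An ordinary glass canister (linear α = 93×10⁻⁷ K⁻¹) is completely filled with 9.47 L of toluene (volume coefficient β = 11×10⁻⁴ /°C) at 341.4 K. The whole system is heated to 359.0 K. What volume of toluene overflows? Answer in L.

The canister also expands: β_container ≈ 3α = 2.79×10⁻⁵ /K
Net overflow = V₀(β_liq − 3α_cont)ΔT
β − 3α = 1.10×10⁻³ − 2.79×10⁻⁵ = 1.0721×10⁻³ /K; ΔT = 17.6 K
ΔV = 9.47 × 1.0721×10⁻³ × 17.6 = 0.179 L

0.179 L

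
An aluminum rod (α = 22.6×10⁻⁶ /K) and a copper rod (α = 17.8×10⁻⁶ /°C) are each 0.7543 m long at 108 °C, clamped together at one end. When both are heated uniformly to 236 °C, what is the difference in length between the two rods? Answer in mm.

0.463 mm

ΔT = 128 K
aluminum: ΔL = 22.6×10⁻⁶ × 0.7543 m × 128 = 2.1820×10⁻³ m = 2.1820 mm
copper: ΔL = 17.8×10⁻⁶ × 0.7543 m × 128 = 1.7186×10⁻³ m = 1.7186 mm
difference = 2.1820 − 1.7186 = 0.4634 mm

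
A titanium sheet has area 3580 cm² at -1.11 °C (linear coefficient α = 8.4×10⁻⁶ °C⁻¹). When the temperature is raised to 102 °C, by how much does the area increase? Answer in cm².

ΔA = 6.20 cm²

Area coefficient ≈ 2α; |ΔT| = 103.11 K
ΔA = 2αA₀ΔT = 2(8.4×10⁻⁶)(3580)(103.11) = 6.20 cm²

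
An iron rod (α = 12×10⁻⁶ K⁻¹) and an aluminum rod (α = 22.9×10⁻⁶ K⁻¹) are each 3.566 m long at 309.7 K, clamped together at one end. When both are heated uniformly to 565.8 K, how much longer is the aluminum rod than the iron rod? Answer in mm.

9.95 mm

ΔT = 256.1 K
iron: ΔL = 12×10⁻⁶ × 3.566 m × 256.1 = 1.0959×10⁻² m = 10.959 mm
aluminum: ΔL = 22.9×10⁻⁶ × 3.566 m × 256.1 = 2.0913×10⁻² m = 20.913 mm
difference = 20.913 − 10.959 = 9.954 mm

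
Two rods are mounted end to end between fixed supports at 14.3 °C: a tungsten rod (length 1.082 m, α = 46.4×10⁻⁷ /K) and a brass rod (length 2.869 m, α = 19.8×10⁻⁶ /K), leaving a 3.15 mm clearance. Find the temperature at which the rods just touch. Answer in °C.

α₁L₁ = 5.02048×10⁻⁶ m/K, α₂L₂ = 5.68062×10⁻⁵ m/K → total 6.182668×10⁻⁵ m/K
ΔT = g/(α₁L₁+α₂L₂) = 3.15×10⁻³ / 6.182668×10⁻⁵ = 50.949 K
T = 14.3 + 50.949 = 65.249 °C

T = 65.2 °C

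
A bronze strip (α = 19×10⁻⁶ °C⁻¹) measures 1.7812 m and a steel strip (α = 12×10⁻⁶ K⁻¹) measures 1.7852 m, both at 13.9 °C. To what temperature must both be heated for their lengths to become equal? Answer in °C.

T = 336.0 °C

L₁(1 + α₁ΔT) = L₂(1 + α₂ΔT) ⇒ ΔT = (L₂ − L₁)/(α₁L₁ − α₂L₂)
L₂ − L₁ = 1.7852 − 1.7812 = 4.00×10⁻³ m
α₁L₁ − α₂L₂ = 19×10⁻⁶×1.7812 − 12×10⁻⁶×1.7852 = 1.24204×10⁻⁵ m/K
ΔT = 4.00×10⁻³ / 1.24204×10⁻⁵ = 322.051 K
T = 13.9 + 322.051 = 335.951 °C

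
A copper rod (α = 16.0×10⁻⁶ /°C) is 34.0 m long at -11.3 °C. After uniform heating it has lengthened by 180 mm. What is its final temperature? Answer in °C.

ΔL = αL₀ΔT ⇒ ΔT = ΔL / (αL₀)
ΔT = 180×10⁻³ m / (16.0×10⁻⁶ × 34.0 m) = 330.88 K
T = -11.3 + 330.88 = 319.58 °C

T = 320 °C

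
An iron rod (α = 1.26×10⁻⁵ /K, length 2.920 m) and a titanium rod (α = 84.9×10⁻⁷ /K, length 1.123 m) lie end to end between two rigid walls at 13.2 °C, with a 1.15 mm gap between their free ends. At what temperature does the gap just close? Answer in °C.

Gap closes when ΔL₁ + ΔL₂ = 1.15 mm = 1.15×10⁻³ m
(α₁L₁ + α₂L₂)ΔT = g
α₁L₁ + α₂L₂ = 1.26×10⁻⁵×2.920 + 84.9×10⁻⁷×1.123 = 4.632627×10⁻⁵ m/K
ΔT = 1.15×10⁻³ / 4.632627×10⁻⁵ = 24.824 K
T = 13.2 + 24.824 = 38.024 °C

T = 38.0 °C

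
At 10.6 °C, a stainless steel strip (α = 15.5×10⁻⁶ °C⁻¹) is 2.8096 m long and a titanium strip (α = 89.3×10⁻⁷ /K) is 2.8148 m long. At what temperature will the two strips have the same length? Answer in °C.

Equal length when α₁L₁ΔT − α₂L₂ΔT = L₂ − L₁ = 5.20×10⁻³ m
α₁L₁ = 4.35488×10⁻⁵, α₂L₂ = 2.5136164×10⁻⁵ → Δ(αL) = 1.8412636×10⁻⁵ m/K
ΔT = 5.20×10⁻³ / 1.8412636×10⁻⁵ = 282.415 K, so T = 10.6 + 282.415 = 293.015 °C

T = 293.0 °C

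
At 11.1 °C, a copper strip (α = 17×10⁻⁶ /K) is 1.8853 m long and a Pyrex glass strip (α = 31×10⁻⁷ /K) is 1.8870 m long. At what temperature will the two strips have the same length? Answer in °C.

T = 75.98 °C

L₁(1 + α₁ΔT) = L₂(1 + α₂ΔT) ⇒ ΔT = (L₂ − L₁)/(α₁L₁ − α₂L₂)
L₂ − L₁ = 1.8870 − 1.8853 = 1.70×10⁻³ m
α₁L₁ − α₂L₂ = 17×10⁻⁶×1.8853 − 31×10⁻⁷×1.8870 = 2.62004×10⁻⁵ m/K
ΔT = 1.70×10⁻³ / 2.62004×10⁻⁵ = 64.8845 K
T = 11.1 + 64.8845 = 75.9845 °C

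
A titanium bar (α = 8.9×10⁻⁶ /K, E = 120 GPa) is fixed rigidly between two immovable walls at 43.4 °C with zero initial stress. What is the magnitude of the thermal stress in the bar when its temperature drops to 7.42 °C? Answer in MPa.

σ = 38.4 MPa

Fully constrained: the free strain ε = αΔT is blocked, so σ = Eε = EαΔT.
|ΔT| = 35.98 K
σ = 120×10⁹ × 8.9×10⁻⁶ × 35.98 = 3.84×10⁷ Pa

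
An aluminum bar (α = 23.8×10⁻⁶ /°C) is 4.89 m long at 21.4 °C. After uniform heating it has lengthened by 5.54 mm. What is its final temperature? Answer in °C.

T = 69.0 °C

ΔL = αL₀ΔT ⇒ ΔT = ΔL / (αL₀)
ΔT = 5.54×10⁻³ m / (23.8×10⁻⁶ × 4.89 m) = 47.602 K
T = 21.4 + 47.602 = 69.002 °C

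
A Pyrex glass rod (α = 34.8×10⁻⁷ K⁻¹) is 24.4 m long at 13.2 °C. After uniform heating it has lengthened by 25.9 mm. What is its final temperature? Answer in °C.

T = 318 °C

ΔL = αL₀ΔT ⇒ ΔT = ΔL / (αL₀)
ΔT = 25.9×10⁻³ m / (34.8×10⁻⁷ × 24.4 m) = 305.02 K
T = 13.2 + 305.02 = 318.22 °C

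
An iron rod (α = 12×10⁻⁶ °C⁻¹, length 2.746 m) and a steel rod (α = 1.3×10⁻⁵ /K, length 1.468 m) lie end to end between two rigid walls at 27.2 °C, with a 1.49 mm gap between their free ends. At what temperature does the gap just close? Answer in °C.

T = 55.8 °C

α₁L₁ = 3.2952×10⁻⁵ m/K, α₂L₂ = 1.9084×10⁻⁵ m/K → total 5.2036×10⁻⁵ m/K
ΔT = g/(α₁L₁+α₂L₂) = 1.49×10⁻³ / 5.2036×10⁻⁵ = 28.634 K
T = 27.2 + 28.634 = 55.834 °C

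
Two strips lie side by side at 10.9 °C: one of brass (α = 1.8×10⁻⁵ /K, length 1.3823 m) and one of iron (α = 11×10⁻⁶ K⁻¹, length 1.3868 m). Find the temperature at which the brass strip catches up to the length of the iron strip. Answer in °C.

L₁(1 + α₁ΔT) = L₂(1 + α₂ΔT) ⇒ ΔT = (L₂ − L₁)/(α₁L₁ − α₂L₂)
L₂ − L₁ = 1.3868 − 1.3823 = 4.50×10⁻³ m
α₁L₁ − α₂L₂ = 1.8×10⁻⁵×1.3823 − 11×10⁻⁶×1.3868 = 9.6266×10⁻⁶ m/K
ΔT = 4.50×10⁻³ / 9.6266×10⁻⁶ = 467.455 K
T = 10.9 + 467.455 = 478.355 °C

T = 478.4 °C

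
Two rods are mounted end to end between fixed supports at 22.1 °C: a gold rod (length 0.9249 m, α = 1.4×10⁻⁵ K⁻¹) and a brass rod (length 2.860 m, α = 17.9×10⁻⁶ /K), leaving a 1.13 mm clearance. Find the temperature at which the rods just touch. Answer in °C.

α₁L₁ = 1.29486×10⁻⁵ m/K, α₂L₂ = 5.1194×10⁻⁵ m/K → total 6.41426×10⁻⁵ m/K
ΔT = g/(α₁L₁+α₂L₂) = 1.13×10⁻³ / 6.41426×10⁻⁵ = 17.617 K
T = 22.1 + 17.617 = 39.717 °C

T = 39.7 °C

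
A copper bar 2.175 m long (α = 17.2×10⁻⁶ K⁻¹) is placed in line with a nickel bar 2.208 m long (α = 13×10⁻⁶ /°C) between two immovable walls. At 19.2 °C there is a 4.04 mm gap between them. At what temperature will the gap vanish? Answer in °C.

α₁L₁ = 3.741×10⁻⁵ m/K, α₂L₂ = 2.8704×10⁻⁵ m/K → total 6.6114×10⁻⁵ m/K
ΔT = g/(α₁L₁+α₂L₂) = 4.04×10⁻³ / 6.6114×10⁻⁵ = 61.107 K
T = 19.2 + 61.107 = 80.307 °C

T = 80.3 °C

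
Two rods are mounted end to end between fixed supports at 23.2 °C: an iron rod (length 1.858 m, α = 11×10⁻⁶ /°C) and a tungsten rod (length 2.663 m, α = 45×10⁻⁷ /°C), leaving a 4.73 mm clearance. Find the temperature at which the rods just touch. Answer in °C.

T = 169 °C

α₁L₁ = 2.0438×10⁻⁵ m/K, α₂L₂ = 1.19835×10⁻⁵ m/K → total 3.24215×10⁻⁵ m/K
ΔT = g/(α₁L₁+α₂L₂) = 4.73×10⁻³ / 3.24215×10⁻⁵ = 145.89 K
T = 23.2 + 145.89 = 169.09 °C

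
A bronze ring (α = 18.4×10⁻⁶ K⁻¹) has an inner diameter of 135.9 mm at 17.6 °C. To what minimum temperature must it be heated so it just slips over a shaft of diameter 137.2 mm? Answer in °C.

T = 537 °C

Required Δd = 137.2 − 135.9 = 1.3 mm
Δd = αd₀ΔT ⇒ ΔT = Δd/(αd₀) = 1.3 / (18.4×10⁻⁶ × 135.9) = 519.88 K
T_min = 17.6 + 519.88 = 537.48 °C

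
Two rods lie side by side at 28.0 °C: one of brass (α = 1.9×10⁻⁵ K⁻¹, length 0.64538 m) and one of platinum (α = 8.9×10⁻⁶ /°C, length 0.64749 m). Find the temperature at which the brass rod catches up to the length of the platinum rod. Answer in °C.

T = 352.6 °C

L₁(1 + α₁ΔT) = L₂(1 + α₂ΔT) ⇒ ΔT = (L₂ − L₁)/(α₁L₁ − α₂L₂)
L₂ − L₁ = 0.64749 − 0.64538 = 2.11×10⁻³ m
α₁L₁ − α₂L₂ = 1.9×10⁻⁵×0.64538 − 8.9×10⁻⁶×0.64749 = 6.499559×10⁻⁶ m/K
ΔT = 2.11×10⁻³ / 6.499559×10⁻⁶ = 324.637 K
T = 28.0 + 324.637 = 352.637 °C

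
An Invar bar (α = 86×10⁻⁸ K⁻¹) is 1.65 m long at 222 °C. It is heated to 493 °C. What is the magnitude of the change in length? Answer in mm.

|ΔT| = |493 − 222| = 271 K
ΔL = αL₀ΔT = (86×10⁻⁸)(1.65)(271) = 3.85×10⁻⁴ m

ΔL = 0.385 mm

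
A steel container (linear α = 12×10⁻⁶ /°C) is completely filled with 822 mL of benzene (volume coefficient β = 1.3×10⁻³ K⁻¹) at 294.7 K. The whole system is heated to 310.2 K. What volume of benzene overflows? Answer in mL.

16.1 mL

The container also expands: β_container ≈ 3α = 3.6×10⁻⁵ /K
Net overflow = V₀(β_liq − 3α_cont)ΔT
β − 3α = 1.30×10⁻³ − 3.6×10⁻⁵ = 1.264×10⁻³ /K; ΔT = 15.5 K
ΔV = 822 × 1.264×10⁻³ × 15.5 = 16.1 mL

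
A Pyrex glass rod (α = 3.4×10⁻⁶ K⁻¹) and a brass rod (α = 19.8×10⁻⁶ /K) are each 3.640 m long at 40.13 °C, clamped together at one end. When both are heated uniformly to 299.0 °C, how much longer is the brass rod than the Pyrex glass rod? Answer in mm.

ΔT = 258.87 K
Pyrex glass: ΔL = 3.4×10⁻⁶ × 3.640 m × 258.87 = 3.2038×10⁻³ m = 3.2038 mm
brass: ΔL = 19.8×10⁻⁶ × 3.640 m × 258.87 = 1.8657×10⁻² m = 18.657 mm
difference = 18.657 − 3.2038 = 15.4532 mm

15.5 mm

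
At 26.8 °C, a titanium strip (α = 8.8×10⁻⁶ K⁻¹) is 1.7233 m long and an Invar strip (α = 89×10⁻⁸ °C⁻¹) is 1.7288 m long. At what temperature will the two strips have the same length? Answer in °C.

Equal length when α₁L₁ΔT − α₂L₂ΔT = L₂ − L₁ = 5.50×10⁻³ m
α₁L₁ = 1.516504×10⁻⁵, α₂L₂ = 1.538632×10⁻⁶ → Δ(αL) = 1.3626408×10⁻⁵ m/K
ΔT = 5.50×10⁻³ / 1.3626408×10⁻⁵ = 403.628 K, so T = 26.8 + 403.628 = 430.428 °C

T = 430.4 °C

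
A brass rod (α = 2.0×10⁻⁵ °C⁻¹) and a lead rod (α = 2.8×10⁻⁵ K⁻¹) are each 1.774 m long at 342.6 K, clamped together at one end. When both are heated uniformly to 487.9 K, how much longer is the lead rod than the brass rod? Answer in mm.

2.06 mm

ΔT = 145.3 K
brass: ΔL = 2.0×10⁻⁵ × 1.774 m × 145.3 = 5.1552×10⁻³ m = 5.1552 mm
lead: ΔL = 2.8×10⁻⁵ × 1.774 m × 145.3 = 7.2173×10⁻³ m = 7.2173 mm
difference = 7.2173 − 5.1552 = 2.0621 mm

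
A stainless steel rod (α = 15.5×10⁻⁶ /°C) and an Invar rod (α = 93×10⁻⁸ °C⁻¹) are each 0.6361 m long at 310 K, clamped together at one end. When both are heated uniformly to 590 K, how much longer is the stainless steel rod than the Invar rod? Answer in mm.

2.60 mm

ΔT = 280 K
stainless steel: ΔL = 15.5×10⁻⁶ × 0.6361 m × 280 = 2.7607×10⁻³ m = 2.7607 mm
Invar: ΔL = 93×10⁻⁸ × 0.6361 m × 280 = 1.6564×10⁻⁴ m = 0.16564 mm
difference = 2.7607 − 0.16564 = 2.59506 mm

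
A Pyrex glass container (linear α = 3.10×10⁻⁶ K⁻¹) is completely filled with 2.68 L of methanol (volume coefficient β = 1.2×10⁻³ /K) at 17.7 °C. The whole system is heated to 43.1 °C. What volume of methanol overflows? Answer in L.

0.0811 L

The container also expands: β_container ≈ 3α = 9.3×10⁻⁶ /K
Net overflow = V₀(β_liq − 3α_cont)ΔT
β − 3α = 1.20×10⁻³ − 9.3×10⁻⁶ = 1.1907×10⁻³ /K; ΔT = 25.4 K
ΔV = 2.68 × 1.1907×10⁻³ × 25.4 = 0.0811 L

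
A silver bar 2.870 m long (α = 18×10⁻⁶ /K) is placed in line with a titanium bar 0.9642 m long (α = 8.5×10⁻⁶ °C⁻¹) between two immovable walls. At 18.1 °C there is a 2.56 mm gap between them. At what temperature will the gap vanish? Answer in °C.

T = 60.9 °C

α₁L₁ = 5.166×10⁻⁵ m/K, α₂L₂ = 8.1957×10⁻⁶ m/K → total 5.98557×10⁻⁵ m/K
ΔT = g/(α₁L₁+α₂L₂) = 2.56×10⁻³ / 5.98557×10⁻⁵ = 42.770 K
T = 18.1 + 42.770 = 60.870 °C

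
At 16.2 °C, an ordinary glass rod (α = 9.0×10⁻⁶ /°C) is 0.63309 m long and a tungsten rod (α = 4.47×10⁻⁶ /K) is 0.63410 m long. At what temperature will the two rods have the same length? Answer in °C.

T = 368.9 °C

L₁(1 + α₁ΔT) = L₂(1 + α₂ΔT) ⇒ ΔT = (L₂ − L₁)/(α₁L₁ − α₂L₂)
L₂ − L₁ = 0.63410 − 0.63309 = 1.01×10⁻³ m
α₁L₁ − α₂L₂ = 9.0×10⁻⁶×0.63309 − 4.47×10⁻⁶×0.63410 = 2.863383×10⁻⁶ m/K
ΔT = 1.01×10⁻³ / 2.863383×10⁻⁶ = 352.730 K
T = 16.2 + 352.730 = 368.930 °C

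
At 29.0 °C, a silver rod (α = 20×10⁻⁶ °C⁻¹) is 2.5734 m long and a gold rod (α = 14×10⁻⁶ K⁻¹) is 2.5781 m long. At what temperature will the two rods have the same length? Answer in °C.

T = 334.7 °C

L₁(1 + α₁ΔT) = L₂(1 + α₂ΔT) ⇒ ΔT = (L₂ − L₁)/(α₁L₁ − α₂L₂)
L₂ − L₁ = 2.5781 − 2.5734 = 4.70×10⁻³ m
α₁L₁ − α₂L₂ = 20×10⁻⁶×2.5734 − 14×10⁻⁶×2.5781 = 1.53746×10⁻⁵ m/K
ΔT = 4.70×10⁻³ / 1.53746×10⁻⁵ = 305.699 K
T = 29.0 + 305.699 = 334.699 °C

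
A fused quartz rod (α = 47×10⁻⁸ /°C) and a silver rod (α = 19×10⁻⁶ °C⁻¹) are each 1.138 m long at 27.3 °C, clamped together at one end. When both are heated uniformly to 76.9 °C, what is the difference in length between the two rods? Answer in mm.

ΔT = 49.6 K
fused quartz: ΔL = 47×10⁻⁸ × 1.138 m × 49.6 = 2.6529×10⁻⁵ m = 0.026529 mm
silver: ΔL = 19×10⁻⁶ × 1.138 m × 49.6 = 1.0725×10⁻³ m = 1.0725 mm
difference = 1.0725 − 0.026529 = 1.045971 mm

1.05 mm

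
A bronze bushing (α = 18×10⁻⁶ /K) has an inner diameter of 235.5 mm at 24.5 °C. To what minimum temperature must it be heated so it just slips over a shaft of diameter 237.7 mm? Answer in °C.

Required Δd = 237.7 − 235.5 = 2.2 mm
Δd = αd₀ΔT ⇒ ΔT = Δd/(αd₀) = 2.2 / (18×10⁻⁶ × 235.5) = 518.99 K
T_min = 24.5 + 518.99 = 543.49 °C

T = 543 °C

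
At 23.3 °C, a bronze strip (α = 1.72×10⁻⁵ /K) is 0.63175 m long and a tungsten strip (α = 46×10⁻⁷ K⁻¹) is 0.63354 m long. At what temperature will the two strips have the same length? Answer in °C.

T = 248.4 °C

Equal length when α₁L₁ΔT − α₂L₂ΔT = L₂ − L₁ = 1.79×10⁻³ m
α₁L₁ = 1.08661×10⁻⁵, α₂L₂ = 2.914284×10⁻⁶ → Δ(αL) = 7.951816×10⁻⁶ m/K
ΔT = 1.79×10⁻³ / 7.951816×10⁻⁶ = 225.106 K, so T = 23.3 + 225.106 = 248.406 °C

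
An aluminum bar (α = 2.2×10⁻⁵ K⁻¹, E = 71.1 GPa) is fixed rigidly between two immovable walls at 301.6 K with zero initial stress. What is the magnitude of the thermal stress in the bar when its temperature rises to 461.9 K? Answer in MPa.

σ = 251 MPa

Fully constrained: the free strain ε = αΔT is blocked, so σ = Eε = EαΔT.
|ΔT| = 160.3 K
σ = 71.1×10⁹ × 2.2×10⁻⁵ × 160.3 = 2.51×10⁸ Pa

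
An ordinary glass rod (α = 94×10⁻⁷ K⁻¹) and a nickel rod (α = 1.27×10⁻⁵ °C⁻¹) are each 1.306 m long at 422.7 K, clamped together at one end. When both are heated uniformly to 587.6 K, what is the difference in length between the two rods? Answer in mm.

ΔT = 164.9 K
ordinary glass: ΔL = 94×10⁻⁷ × 1.306 m × 164.9 = 2.0244×10⁻³ m = 2.0244 mm
nickel: ΔL = 1.27×10⁻⁵ × 1.306 m × 164.9 = 2.7351×10⁻³ m = 2.7351 mm
difference = 2.7351 − 2.0244 = 0.7107 mm

0.711 mm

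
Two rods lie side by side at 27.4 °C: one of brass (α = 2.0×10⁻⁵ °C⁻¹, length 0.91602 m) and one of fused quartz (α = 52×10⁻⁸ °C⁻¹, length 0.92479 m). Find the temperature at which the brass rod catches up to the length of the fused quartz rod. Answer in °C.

L₁(1 + α₁ΔT) = L₂(1 + α₂ΔT) ⇒ ΔT = (L₂ − L₁)/(α₁L₁ − α₂L₂)
L₂ − L₁ = 0.92479 − 0.91602 = 8.77×10⁻³ m
α₁L₁ − α₂L₂ = 2.0×10⁻⁵×0.91602 − 52×10⁻⁸×0.92479 = 1.78395092×10⁻⁵ m/K
ΔT = 8.77×10⁻³ / 1.78395092×10⁻⁵ = 491.605 K
T = 27.4 + 491.605 = 519.005 °C

T = 519.0 °C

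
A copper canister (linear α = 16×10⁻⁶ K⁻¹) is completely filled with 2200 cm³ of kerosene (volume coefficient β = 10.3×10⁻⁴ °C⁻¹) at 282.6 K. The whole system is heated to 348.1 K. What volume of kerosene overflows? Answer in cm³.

The canister also expands: β_container ≈ 3α = 4.8×10⁻⁵ /K
Net overflow = V₀(β_liq − 3α_cont)ΔT
β − 3α = 1.03×10⁻³ − 4.8×10⁻⁵ = 9.82×10⁻⁴ /K; ΔT = 65.5 K
ΔV = 2200 × 9.82×10⁻⁴ × 65.5 = 142 cm³

142 cm³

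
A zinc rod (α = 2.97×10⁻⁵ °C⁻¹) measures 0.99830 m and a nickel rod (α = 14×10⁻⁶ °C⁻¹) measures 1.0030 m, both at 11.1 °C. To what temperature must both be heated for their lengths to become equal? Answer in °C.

L₁(1 + α₁ΔT) = L₂(1 + α₂ΔT) ⇒ ΔT = (L₂ − L₁)/(α₁L₁ − α₂L₂)
L₂ − L₁ = 1.0030 − 0.99830 = 4.70×10⁻³ m
α₁L₁ − α₂L₂ = 2.97×10⁻⁵×0.99830 − 14×10⁻⁶×1.0030 = 1.560751×10⁻⁵ m/K
ΔT = 4.70×10⁻³ / 1.560751×10⁻⁵ = 301.137 K
T = 11.1 + 301.137 = 312.237 °C

T = 312.2 °C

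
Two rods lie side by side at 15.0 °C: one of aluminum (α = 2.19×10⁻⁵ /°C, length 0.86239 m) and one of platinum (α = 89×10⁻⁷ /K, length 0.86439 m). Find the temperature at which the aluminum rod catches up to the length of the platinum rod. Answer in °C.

T = 193.7 °C

L₁(1 + α₁ΔT) = L₂(1 + α₂ΔT) ⇒ ΔT = (L₂ − L₁)/(α₁L₁ − α₂L₂)
L₂ − L₁ = 0.86439 − 0.86239 = 2.00×10⁻³ m
α₁L₁ − α₂L₂ = 2.19×10⁻⁵×0.86239 − 89×10⁻⁷×0.86439 = 1.119327×10⁻⁵ m/K
ΔT = 2.00×10⁻³ / 1.119327×10⁻⁵ = 178.679 K
T = 15.0 + 178.679 = 193.679 °C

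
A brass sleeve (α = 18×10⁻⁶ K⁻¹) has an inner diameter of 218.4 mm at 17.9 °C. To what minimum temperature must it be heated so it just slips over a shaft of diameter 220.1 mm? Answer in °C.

Required Δd = 220.1 − 218.4 = 1.7 mm
Δd = αd₀ΔT ⇒ ΔT = Δd/(αd₀) = 1.7 / (18×10⁻⁶ × 218.4) = 432.44 K
T_min = 17.9 + 432.44 = 450.34 °C

T = 450 °C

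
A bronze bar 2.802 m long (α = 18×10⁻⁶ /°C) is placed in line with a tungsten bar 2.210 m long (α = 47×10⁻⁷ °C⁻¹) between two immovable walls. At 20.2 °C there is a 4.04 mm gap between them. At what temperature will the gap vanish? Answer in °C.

α₁L₁ = 5.0436×10⁻⁵ m/K, α₂L₂ = 1.0387×10⁻⁵ m/K → total 6.0823×10⁻⁵ m/K
ΔT = g/(α₁L₁+α₂L₂) = 4.04×10⁻³ / 6.0823×10⁻⁵ = 66.422 K
T = 20.2 + 66.422 = 86.622 °C

T = 86.6 °C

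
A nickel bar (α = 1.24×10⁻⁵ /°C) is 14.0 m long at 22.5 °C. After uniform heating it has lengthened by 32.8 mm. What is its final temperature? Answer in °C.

T = 211 °C

ΔL = αL₀ΔT ⇒ ΔT = ΔL / (αL₀)
ΔT = 32.8×10⁻³ m / (1.24×10⁻⁵ × 14.0 m) = 188.94 K
T = 22.5 + 188.94 = 211.44 °C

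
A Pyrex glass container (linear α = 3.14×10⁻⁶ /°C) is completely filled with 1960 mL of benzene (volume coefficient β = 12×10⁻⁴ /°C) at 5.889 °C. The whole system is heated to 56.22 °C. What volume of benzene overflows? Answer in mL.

117 mL

The container also expands: β_container ≈ 3α = 9.42×10⁻⁶ /K
Net overflow = V₀(β_liq − 3α_cont)ΔT
β − 3α = 1.20×10⁻³ − 9.42×10⁻⁶ = 1.19058×10⁻³ /K; ΔT = 50.331 K
ΔV = 1960 × 1.19058×10⁻³ × 50.331 = 117 mL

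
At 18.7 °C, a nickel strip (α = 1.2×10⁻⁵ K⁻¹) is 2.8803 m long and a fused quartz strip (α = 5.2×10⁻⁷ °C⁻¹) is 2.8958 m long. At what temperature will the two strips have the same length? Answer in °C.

T = 487.6 °C

L₁(1 + α₁ΔT) = L₂(1 + α₂ΔT) ⇒ ΔT = (L₂ − L₁)/(α₁L₁ − α₂L₂)
L₂ − L₁ = 2.8958 − 2.8803 = 1.55×10⁻² m
α₁L₁ − α₂L₂ = 1.2×10⁻⁵×2.8803 − 5.2×10⁻⁷×2.8958 = 3.3057784×10⁻⁵ m/K
ΔT = 1.55×10⁻² / 3.3057784×10⁻⁵ = 468.876 K
T = 18.7 + 468.876 = 487.576 °C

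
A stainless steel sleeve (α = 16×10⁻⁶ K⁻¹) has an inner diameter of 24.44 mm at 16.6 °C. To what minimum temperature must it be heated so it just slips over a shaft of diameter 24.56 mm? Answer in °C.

T = 323 °C

Required Δd = 24.56 − 24.44 = 0.12 mm
Δd = αd₀ΔT ⇒ ΔT = Δd/(αd₀) = 0.12 / (16×10⁻⁶ × 24.44) = 306.87 K
T_min = 16.6 + 306.87 = 323.47 °C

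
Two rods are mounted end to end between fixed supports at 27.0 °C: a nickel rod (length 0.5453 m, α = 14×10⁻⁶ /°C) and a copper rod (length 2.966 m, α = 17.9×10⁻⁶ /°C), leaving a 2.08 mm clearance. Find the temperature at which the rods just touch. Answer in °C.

T = 61.3 °C

Gap closes when ΔL₁ + ΔL₂ = 2.08 mm = 2.08×10⁻³ m
(α₁L₁ + α₂L₂)ΔT = g
α₁L₁ + α₂L₂ = 14×10⁻⁶×0.5453 + 17.9×10⁻⁶×2.966 = 6.07256×10⁻⁵ m/K
ΔT = 2.08×10⁻³ / 6.07256×10⁻⁵ = 34.252 K
T = 27.0 + 34.252 = 61.252 °C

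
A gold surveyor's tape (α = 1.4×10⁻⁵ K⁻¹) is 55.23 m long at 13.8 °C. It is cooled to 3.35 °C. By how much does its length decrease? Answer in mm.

|ΔT| = |3.35 − 13.8| = 10.45 K
ΔL = αL₀ΔT = (1.4×10⁻⁵)(55.23)(10.45) = 8.08×10⁻³ m

ΔL = 8.08 mm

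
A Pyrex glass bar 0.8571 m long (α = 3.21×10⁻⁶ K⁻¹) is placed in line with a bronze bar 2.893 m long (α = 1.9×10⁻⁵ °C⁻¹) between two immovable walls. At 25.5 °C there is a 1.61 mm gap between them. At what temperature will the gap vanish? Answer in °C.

T = 53.4 °C

α₁L₁ = 2.751291×10⁻⁶ m/K, α₂L₂ = 5.4967×10⁻⁵ m/K → total 5.7718291×10⁻⁵ m/K
ΔT = g/(α₁L₁+α₂L₂) = 1.61×10⁻³ / 5.7718291×10⁻⁵ = 27.894 K
T = 25.5 + 27.894 = 53.394 °C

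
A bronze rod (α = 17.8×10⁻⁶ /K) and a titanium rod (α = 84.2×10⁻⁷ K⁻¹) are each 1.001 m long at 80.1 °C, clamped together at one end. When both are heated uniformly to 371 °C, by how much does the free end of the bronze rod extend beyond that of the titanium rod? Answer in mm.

2.73 mm

ΔT = 290.9 K
bronze: ΔL = 17.8×10⁻⁶ × 1.001 m × 290.9 = 5.1832×10⁻³ m = 5.1832 mm
titanium: ΔL = 84.2×10⁻⁷ × 1.001 m × 290.9 = 2.4518×10⁻³ m = 2.4518 mm
difference = 5.1832 − 2.4518 = 2.7314 mm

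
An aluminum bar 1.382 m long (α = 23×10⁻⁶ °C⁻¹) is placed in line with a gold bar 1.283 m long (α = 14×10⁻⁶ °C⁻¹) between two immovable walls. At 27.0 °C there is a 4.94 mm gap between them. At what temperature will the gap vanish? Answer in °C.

T = 126 °C

Gap closes when ΔL₁ + ΔL₂ = 4.94 mm = 4.94×10⁻³ m
(α₁L₁ + α₂L₂)ΔT = g
α₁L₁ + α₂L₂ = 23×10⁻⁶×1.382 + 14×10⁻⁶×1.283 = 4.9748×10⁻⁵ m/K
ΔT = 4.94×10⁻³ / 4.9748×10⁻⁵ = 99.30 K
T = 27.0 + 99.30 = 126.30 °C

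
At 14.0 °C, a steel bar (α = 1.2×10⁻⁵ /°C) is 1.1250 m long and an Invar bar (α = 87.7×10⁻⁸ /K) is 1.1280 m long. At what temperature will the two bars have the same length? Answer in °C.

T = 253.8 °C

L₁(1 + α₁ΔT) = L₂(1 + α₂ΔT) ⇒ ΔT = (L₂ − L₁)/(α₁L₁ − α₂L₂)
L₂ − L₁ = 1.1280 − 1.1250 = 3.00×10⁻³ m
α₁L₁ − α₂L₂ = 1.2×10⁻⁵×1.1250 − 87.7×10⁻⁸×1.1280 = 1.2510744×10⁻⁵ m/K
ΔT = 3.00×10⁻³ / 1.2510744×10⁻⁵ = 239.794 K
T = 14.0 + 239.794 = 253.794 °C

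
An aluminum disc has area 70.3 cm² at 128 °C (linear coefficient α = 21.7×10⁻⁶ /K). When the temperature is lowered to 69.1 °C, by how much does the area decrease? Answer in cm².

ΔA = 0.180 cm²

Area coefficient ≈ 2α; |ΔT| = 58.9 K
ΔA = 2αA₀ΔT = 2(21.7×10⁻⁶)(70.3)(58.9) = 0.180 cm²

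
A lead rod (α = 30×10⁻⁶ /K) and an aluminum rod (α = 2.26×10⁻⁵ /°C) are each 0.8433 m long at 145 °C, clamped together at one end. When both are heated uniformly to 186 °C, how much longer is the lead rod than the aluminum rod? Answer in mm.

ΔT = 41 K
lead: ΔL = 30×10⁻⁶ × 0.8433 m × 41 = 1.0373×10⁻³ m = 1.0373 mm
aluminum: ΔL = 2.26×10⁻⁵ × 0.8433 m × 41 = 7.8140×10⁻⁴ m = 0.78140 mm
difference = 1.0373 − 0.78140 = 0.2559 mm

0.256 mm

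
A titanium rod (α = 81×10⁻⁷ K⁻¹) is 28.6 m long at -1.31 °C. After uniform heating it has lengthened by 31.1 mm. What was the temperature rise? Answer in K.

ΔL = αL₀ΔT ⇒ ΔT = ΔL / (αL₀)
ΔT = 31.1×10⁻³ m / (81×10⁻⁷ × 28.6 m) = 134.25 K

ΔT = 134 K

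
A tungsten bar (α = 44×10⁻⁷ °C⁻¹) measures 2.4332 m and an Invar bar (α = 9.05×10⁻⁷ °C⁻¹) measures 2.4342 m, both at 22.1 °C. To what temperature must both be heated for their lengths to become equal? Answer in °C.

L₁(1 + α₁ΔT) = L₂(1 + α₂ΔT) ⇒ ΔT = (L₂ − L₁)/(α₁L₁ − α₂L₂)
L₂ − L₁ = 2.4342 − 2.4332 = 1.00×10⁻³ m
α₁L₁ − α₂L₂ = 44×10⁻⁷×2.4332 − 9.05×10⁻⁷×2.4342 = 8.503129×10⁻⁶ m/K
ΔT = 1.00×10⁻³ / 8.503129×10⁻⁶ = 117.604 K
T = 22.1 + 117.604 = 139.704 °C

T = 139.7 °C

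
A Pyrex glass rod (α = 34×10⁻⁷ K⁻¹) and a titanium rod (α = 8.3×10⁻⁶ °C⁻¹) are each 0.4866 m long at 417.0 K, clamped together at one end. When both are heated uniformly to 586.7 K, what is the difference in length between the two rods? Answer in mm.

ΔT = 169.7 K
Pyrex glass: ΔL = 34×10⁻⁷ × 0.4866 m × 169.7 = 2.8076×10⁻⁴ m = 0.28076 mm
titanium: ΔL = 8.3×10⁻⁶ × 0.4866 m × 169.7 = 6.8538×10⁻⁴ m = 0.68538 mm
difference = 0.68538 − 0.28076 = 0.40462 mm

0.405 mm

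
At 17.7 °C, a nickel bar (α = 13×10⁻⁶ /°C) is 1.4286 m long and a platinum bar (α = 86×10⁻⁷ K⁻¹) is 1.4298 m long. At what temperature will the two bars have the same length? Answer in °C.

T = 208.9 °C

L₁(1 + α₁ΔT) = L₂(1 + α₂ΔT) ⇒ ΔT = (L₂ − L₁)/(α₁L₁ − α₂L₂)
L₂ − L₁ = 1.4298 − 1.4286 = 1.20×10⁻³ m
α₁L₁ − α₂L₂ = 13×10⁻⁶×1.4286 − 86×10⁻⁷×1.4298 = 6.27552×10⁻⁶ m/K
ΔT = 1.20×10⁻³ / 6.27552×10⁻⁶ = 191.219 K
T = 17.7 + 191.219 = 208.919 °C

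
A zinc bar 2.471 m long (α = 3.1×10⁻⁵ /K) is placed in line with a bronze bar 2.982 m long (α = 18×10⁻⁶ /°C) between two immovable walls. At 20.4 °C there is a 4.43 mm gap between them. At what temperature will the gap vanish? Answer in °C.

T = 54.4 °C

Gap closes when ΔL₁ + ΔL₂ = 4.43 mm = 4.43×10⁻³ m
(α₁L₁ + α₂L₂)ΔT = g
α₁L₁ + α₂L₂ = 3.1×10⁻⁵×2.471 + 18×10⁻⁶×2.982 = 1.30277×10⁻⁴ m/K
ΔT = 4.43×10⁻³ / 1.30277×10⁻⁴ = 34.004 K
T = 20.4 + 34.004 = 54.404 °C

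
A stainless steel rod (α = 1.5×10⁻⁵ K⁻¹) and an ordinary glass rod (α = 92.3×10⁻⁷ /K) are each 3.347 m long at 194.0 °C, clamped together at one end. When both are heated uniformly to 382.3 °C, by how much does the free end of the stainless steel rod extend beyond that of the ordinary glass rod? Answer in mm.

3.64 mm

ΔT = 188.3 K
stainless steel: ΔL = 1.5×10⁻⁵ × 3.347 m × 188.3 = 9.4536×10⁻³ m = 9.4536 mm
ordinary glass: ΔL = 92.3×10⁻⁷ × 3.347 m × 188.3 = 5.8171×10⁻³ m = 5.8171 mm
difference = 9.4536 − 5.8171 = 3.6365 mm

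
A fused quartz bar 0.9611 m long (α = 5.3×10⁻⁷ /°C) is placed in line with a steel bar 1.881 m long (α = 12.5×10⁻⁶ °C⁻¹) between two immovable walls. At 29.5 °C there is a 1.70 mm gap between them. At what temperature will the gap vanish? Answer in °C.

Gap closes when ΔL₁ + ΔL₂ = 1.70 mm = 1.70×10⁻³ m
(α₁L₁ + α₂L₂)ΔT = g
α₁L₁ + α₂L₂ = 5.3×10⁻⁷×0.9611 + 12.5×10⁻⁶×1.881 = 2.4021883×10⁻⁵ m/K
ΔT = 1.70×10⁻³ / 2.4021883×10⁻⁵ = 70.77 K
T = 29.5 + 70.77 = 100.27 °C

T = 100 °C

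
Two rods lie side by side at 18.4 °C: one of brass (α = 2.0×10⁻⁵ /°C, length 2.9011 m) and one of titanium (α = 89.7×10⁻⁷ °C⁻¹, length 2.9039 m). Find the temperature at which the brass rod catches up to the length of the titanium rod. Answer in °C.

Equal length when α₁L₁ΔT − α₂L₂ΔT = L₂ − L₁ = 2.80×10⁻³ m
α₁L₁ = 5.8022×10⁻⁵, α₂L₂ = 2.6047983×10⁻⁵ → Δ(αL) = 3.1974017×10⁻⁵ m/K
ΔT = 2.80×10⁻³ / 3.1974017×10⁻⁵ = 87.571 K, so T = 18.4 + 87.571 = 105.971 °C

T = 106.0 °C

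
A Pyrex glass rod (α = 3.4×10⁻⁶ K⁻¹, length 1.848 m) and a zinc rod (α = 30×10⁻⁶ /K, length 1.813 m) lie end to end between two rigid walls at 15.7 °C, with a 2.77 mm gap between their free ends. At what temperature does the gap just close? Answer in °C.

T = 61.4 °C

α₁L₁ = 6.2832×10⁻⁶ m/K, α₂L₂ = 5.439×10⁻⁵ m/K → total 6.06732×10⁻⁵ m/K
ΔT = g/(α₁L₁+α₂L₂) = 2.77×10⁻³ / 6.06732×10⁻⁵ = 45.654 K
T = 15.7 + 45.654 = 61.354 °C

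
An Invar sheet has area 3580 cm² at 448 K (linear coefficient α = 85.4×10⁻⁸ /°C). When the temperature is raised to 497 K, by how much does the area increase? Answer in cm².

ΔA = 0.300 cm²

Area coefficient ≈ 2α; |ΔT| = 49 K
ΔA = 2αA₀ΔT = 2(85.4×10⁻⁸)(3580)(49) = 0.300 cm²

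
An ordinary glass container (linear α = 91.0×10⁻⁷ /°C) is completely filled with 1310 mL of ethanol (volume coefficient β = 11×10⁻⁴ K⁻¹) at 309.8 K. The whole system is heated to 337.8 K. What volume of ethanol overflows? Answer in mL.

The container also expands: β_container ≈ 3α = 2.73×10⁻⁵ /K
Net overflow = V₀(β_liq − 3α_cont)ΔT
β − 3α = 1.10×10⁻³ − 2.73×10⁻⁵ = 1.0727×10⁻³ /K; ΔT = 28.0 K
ΔV = 1310 × 1.0727×10⁻³ × 28.0 = 39.3 mL

39.3 mL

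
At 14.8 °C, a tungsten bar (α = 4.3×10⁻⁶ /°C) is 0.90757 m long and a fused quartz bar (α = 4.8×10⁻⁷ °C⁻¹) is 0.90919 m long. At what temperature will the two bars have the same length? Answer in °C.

L₁(1 + α₁ΔT) = L₂(1 + α₂ΔT) ⇒ ΔT = (L₂ − L₁)/(α₁L₁ − α₂L₂)
L₂ − L₁ = 0.90919 − 0.90757 = 1.62×10⁻³ m
α₁L₁ − α₂L₂ = 4.3×10⁻⁶×0.90757 − 4.8×10⁻⁷×0.90919 = 3.4661398×10⁻⁶ m/K
ΔT = 1.62×10⁻³ / 3.4661398×10⁻⁶ = 467.379 K
T = 14.8 + 467.379 = 482.179 °C

T = 482.2 °C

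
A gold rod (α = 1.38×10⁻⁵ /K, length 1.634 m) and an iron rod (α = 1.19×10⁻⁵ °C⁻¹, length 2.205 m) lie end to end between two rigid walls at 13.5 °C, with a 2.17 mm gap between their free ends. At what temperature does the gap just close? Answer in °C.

T = 58.0 °C

α₁L₁ = 2.25492×10⁻⁵ m/K, α₂L₂ = 2.62395×10⁻⁵ m/K → total 4.87887×10⁻⁵ m/K
ΔT = g/(α₁L₁+α₂L₂) = 2.17×10⁻³ / 4.87887×10⁻⁵ = 44.478 K
T = 13.5 + 44.478 = 57.978 °C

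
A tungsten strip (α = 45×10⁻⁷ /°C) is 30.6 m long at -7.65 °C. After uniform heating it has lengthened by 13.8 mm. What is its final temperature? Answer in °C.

T = 92.6 °C

ΔL = αL₀ΔT ⇒ ΔT = ΔL / (αL₀)
ΔT = 13.8×10⁻³ m / (45×10⁻⁷ × 30.6 m) = 100.218 K
T = -7.65 + 100.218 = 92.568 °C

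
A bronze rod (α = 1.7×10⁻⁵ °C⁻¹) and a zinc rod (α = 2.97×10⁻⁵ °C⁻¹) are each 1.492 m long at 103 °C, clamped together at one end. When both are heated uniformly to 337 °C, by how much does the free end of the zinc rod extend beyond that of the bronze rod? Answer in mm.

4.43 mm

ΔT = 234 K
bronze: ΔL = 1.7×10⁻⁵ × 1.492 m × 234 = 5.9352×10⁻³ m = 5.9352 mm
zinc: ΔL = 2.97×10⁻⁵ × 1.492 m × 234 = 1.0369×10⁻² m = 10.369 mm
difference = 10.369 − 5.9352 = 4.4338 mm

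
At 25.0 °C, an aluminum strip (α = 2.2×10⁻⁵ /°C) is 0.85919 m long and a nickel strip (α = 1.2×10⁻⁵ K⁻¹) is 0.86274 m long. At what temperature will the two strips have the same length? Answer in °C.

L₁(1 + α₁ΔT) = L₂(1 + α₂ΔT) ⇒ ΔT = (L₂ − L₁)/(α₁L₁ − α₂L₂)
L₂ − L₁ = 0.86274 − 0.85919 = 3.55×10⁻³ m
α₁L₁ − α₂L₂ = 2.2×10⁻⁵×0.85919 − 1.2×10⁻⁵×0.86274 = 8.5493×10⁻⁶ m/K
ΔT = 3.55×10⁻³ / 8.5493×10⁻⁶ = 415.239 K
T = 25.0 + 415.239 = 440.239 °C

T = 440.2 °C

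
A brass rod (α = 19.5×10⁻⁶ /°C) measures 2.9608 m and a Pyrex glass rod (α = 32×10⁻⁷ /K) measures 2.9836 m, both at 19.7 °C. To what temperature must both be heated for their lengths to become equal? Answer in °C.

T = 492.8 °C

L₁(1 + α₁ΔT) = L₂(1 + α₂ΔT) ⇒ ΔT = (L₂ − L₁)/(α₁L₁ − α₂L₂)
L₂ − L₁ = 2.9836 − 2.9608 = 2.28×10⁻² m
α₁L₁ − α₂L₂ = 19.5×10⁻⁶×2.9608 − 32×10⁻⁷×2.9836 = 4.818808×10⁻⁵ m/K
ΔT = 2.28×10⁻² / 4.818808×10⁻⁵ = 473.146 K
T = 19.7 + 473.146 = 492.846 °C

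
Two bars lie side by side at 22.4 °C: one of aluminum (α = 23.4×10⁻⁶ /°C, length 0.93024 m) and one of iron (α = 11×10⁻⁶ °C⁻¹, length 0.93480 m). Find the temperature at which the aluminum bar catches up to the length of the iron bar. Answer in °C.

T = 419.4 °C

L₁(1 + α₁ΔT) = L₂(1 + α₂ΔT) ⇒ ΔT = (L₂ − L₁)/(α₁L₁ − α₂L₂)
L₂ − L₁ = 0.93480 − 0.93024 = 4.56×10⁻³ m
α₁L₁ − α₂L₂ = 23.4×10⁻⁶×0.93024 − 11×10⁻⁶×0.93480 = 1.1484816×10⁻⁵ m/K
ΔT = 4.56×10⁻³ / 1.1484816×10⁻⁵ = 397.046 K
T = 22.4 + 397.046 = 419.446 °C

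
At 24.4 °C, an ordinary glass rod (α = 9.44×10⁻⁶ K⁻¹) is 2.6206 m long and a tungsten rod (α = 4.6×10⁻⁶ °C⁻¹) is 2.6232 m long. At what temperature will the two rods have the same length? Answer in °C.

L₁(1 + α₁ΔT) = L₂(1 + α₂ΔT) ⇒ ΔT = (L₂ − L₁)/(α₁L₁ − α₂L₂)
L₂ − L₁ = 2.6232 − 2.6206 = 2.60×10⁻³ m
α₁L₁ − α₂L₂ = 9.44×10⁻⁶×2.6206 − 4.6×10⁻⁶×2.6232 = 1.2671744×10⁻⁵ m/K
ΔT = 2.60×10⁻³ / 1.2671744×10⁻⁵ = 205.181 K
T = 24.4 + 205.181 = 229.581 °C

T = 229.6 °C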